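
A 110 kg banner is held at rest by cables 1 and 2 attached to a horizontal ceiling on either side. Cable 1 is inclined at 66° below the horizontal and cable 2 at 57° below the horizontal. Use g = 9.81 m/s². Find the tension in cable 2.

Weight W = 110 × 9.81 = 1079 N acts straight down.
Horizontal: T_1 cos 66° = T_2 cos 57°  →  T_1 = 1.339 T_2.
Vertical: T_1 sin 66° + T_2 sin 57° = 1079.
Substituting the horizontal relation into the vertical equation gives 2.062 T_2 = 1079, so T_2 = 523.3 N.

T_2 ≈ 523 N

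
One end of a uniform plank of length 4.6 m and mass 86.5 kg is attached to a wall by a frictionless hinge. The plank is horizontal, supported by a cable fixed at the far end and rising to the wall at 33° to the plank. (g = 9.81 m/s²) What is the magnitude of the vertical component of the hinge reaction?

|H_y| ≈ 424 N

Take torques about the hinge: T sin 33° · 4.6 = 86.5×9.81×2.3 = 1951.7 N·m.
So T = 1951.7 / (0.5446 × 4.6) = 779.02 N.
ΣF_y = 0: H_y = (86.5×9.81) − T sin 33° = 848.57 − 424.28 = 424.28 N.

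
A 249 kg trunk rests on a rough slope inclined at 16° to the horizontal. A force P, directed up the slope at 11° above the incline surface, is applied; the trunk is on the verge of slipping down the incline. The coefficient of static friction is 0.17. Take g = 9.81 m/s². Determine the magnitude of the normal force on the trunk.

N ≈ 2290 N

On the verge of sliding down the incline, friction equals μN and acts up the slope.
Perpendicular: N + P sin 11° = W cos 16° = 2348 N.
Along incline: P cos 11° + μN = W sin 16° with W sin 16° = 673.3 N.
Solving the pair for P and N: P = 288.8 N, N = 2293 N (and f = μN = 389.8 N).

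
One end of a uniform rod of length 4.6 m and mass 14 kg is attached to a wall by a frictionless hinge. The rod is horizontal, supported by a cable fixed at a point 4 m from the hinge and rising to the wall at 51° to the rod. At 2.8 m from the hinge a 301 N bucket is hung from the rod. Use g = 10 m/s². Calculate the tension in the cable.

Take torques about the hinge: T sin 51° · 4 = 14×10×2.3 + 301×2.8 = 1164.8 N·m.
So T = 1164.8 / (0.7771 × 4) = 374.7 N.

T ≈ 375 N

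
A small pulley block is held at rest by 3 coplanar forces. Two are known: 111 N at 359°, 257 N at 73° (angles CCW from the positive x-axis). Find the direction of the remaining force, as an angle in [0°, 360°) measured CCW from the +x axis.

Sum the known components: ΣF_x = 186.1 N, ΣF_y = 243.8 N.
For equilibrium the remaining force must supply (−ΣF_x, −ΣF_y) = (-186.1, -243.8) N.
Magnitude = √((-186.1)² + (-243.8)²) = 306.8 N; direction = atan2(-243.8, -186.1) = 232.6°.

θ ≈ 233°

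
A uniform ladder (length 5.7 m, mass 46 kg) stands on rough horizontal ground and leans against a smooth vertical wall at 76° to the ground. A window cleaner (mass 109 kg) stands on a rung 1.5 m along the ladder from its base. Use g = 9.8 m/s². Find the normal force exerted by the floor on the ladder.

N_floor ≈ 1520 N

ΣF_y = 0: N_floor = 46×9.8 + 109×9.8 = 1519 N.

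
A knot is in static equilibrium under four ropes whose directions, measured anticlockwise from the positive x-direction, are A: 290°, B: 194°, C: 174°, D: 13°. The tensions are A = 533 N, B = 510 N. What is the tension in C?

Resolve: ΣF_x = 533 cos 290° + 510 cos 194° + T_C cos 174° + T_D cos 13° = 0.
        ΣF_y = 533 sin 290° + 510 sin 194° + T_C sin 174° + T_D sin 13° = 0.
The known terms sum to (-312.6, -624.2) N, so -0.9945 T_C + 0.9744 T_D = 312.6 and 0.1045 T_C + 0.2250 T_D = 624.2.
Solving simultaneously: T_C = 1652 N, T_D = 2007 N.

T_C ≈ 1650 N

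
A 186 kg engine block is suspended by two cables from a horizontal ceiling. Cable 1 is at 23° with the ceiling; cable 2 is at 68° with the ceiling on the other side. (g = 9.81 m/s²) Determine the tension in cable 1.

Weight W = 186 × 9.81 = 1825 N acts straight down.
Horizontal: T_1 cos 23° = T_2 cos 68°  →  T_2 = 2.457 T_1.
Vertical: T_1 sin 23° + T_2 sin 68° = 1825.
Substituting the horizontal relation into the vertical equation gives 2.669 T_1 = 1825, so T_1 = 683.6 N.

T_1 ≈ 684 N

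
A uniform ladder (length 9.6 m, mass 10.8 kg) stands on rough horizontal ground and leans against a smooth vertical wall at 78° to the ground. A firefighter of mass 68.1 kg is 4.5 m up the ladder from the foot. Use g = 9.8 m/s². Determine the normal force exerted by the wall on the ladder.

Torques about the foot: N_wall · 9.6 sin 78° = 10.8×9.8×4.8 cos 78° + 68.1×9.8×4.5 cos 78° → N_wall = 77.743 N.

N_wall ≈ 77.7 N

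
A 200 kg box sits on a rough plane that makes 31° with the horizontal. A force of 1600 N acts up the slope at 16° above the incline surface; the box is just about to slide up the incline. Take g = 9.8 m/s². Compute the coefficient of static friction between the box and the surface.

On the verge of sliding up the incline, friction is at its maximum μN and acts down the slope.
Perpendicular to incline: N = W cos 31° − P sin 16° = 1680 − 441 = 1239 N.
Along incline: P cos 16° − μN = W sin 31° → μ = −(W sin 31° − P cos 16°) / N = 0.4266.

μ ≈ 0.427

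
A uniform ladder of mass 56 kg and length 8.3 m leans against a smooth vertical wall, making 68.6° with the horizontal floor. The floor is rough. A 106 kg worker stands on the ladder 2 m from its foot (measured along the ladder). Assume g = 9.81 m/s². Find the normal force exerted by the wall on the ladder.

N_wall ≈ 206 N

Torques about the foot: N_wall · 8.3 sin 68.6° = 56×9.81×4.15 cos 68.6° + 106×9.81×2 cos 68.6° → N_wall = 205.84 N.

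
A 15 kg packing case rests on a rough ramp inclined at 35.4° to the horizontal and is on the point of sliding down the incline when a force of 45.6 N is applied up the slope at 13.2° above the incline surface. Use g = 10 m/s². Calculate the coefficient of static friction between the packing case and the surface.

On the verge of sliding down the incline, friction is at its maximum μN and acts up the slope.
Perpendicular to incline: N = W cos 35.4° − P sin 13.2° = 122.3 − 10.41 = 111.9 N.
Along incline: P cos 13.2° + μN = W sin 35.4° → μ = (W sin 35.4° − P cos 13.2°) / N = 0.3799.

μ ≈ 0.380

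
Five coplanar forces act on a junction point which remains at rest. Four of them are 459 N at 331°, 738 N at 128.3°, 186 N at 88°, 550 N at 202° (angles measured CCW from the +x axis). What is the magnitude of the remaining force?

F ≈ 653 N

Sum the known components: ΣF_x = -559.4 N, ΣF_y = 336.5 N.
For equilibrium the remaining force must supply (−ΣF_x, −ΣF_y) = (559.4, -336.5) N.
Magnitude = √((559.4)² + (-336.5)²) = 652.8 N; direction = atan2(-336.5, 559.4) = 329.0°.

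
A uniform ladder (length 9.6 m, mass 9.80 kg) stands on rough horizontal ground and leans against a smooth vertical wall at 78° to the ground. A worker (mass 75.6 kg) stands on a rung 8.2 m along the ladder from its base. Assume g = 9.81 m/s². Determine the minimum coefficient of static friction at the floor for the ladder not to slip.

ΣF_y = 0: N_floor = 9.80×9.81 + 75.6×9.81 = 837.77 N.
Torques about the foot: N_wall · 9.6 sin 78° = 9.80×9.81×4.8 cos 78° + 75.6×9.81×8.2 cos 78° → N_wall = 144.87 N.
ΣF_x = 0: f_floor = N_wall = 144.87 N.
μ_min = f_floor / N_floor = 144.87 / 837.77 = 0.1729.

μ_min ≈ 0.173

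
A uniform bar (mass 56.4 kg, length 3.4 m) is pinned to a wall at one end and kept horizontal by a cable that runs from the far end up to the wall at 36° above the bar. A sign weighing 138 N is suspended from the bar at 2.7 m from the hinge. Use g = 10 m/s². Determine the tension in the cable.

Take torques about the hinge: T sin 36° · 3.4 = 56.4×10×1.7 + 138×2.7 = 1331.4 N·m.
So T = 1331.4 / (0.5878 × 3.4) = 666.21 N.

T ≈ 666 N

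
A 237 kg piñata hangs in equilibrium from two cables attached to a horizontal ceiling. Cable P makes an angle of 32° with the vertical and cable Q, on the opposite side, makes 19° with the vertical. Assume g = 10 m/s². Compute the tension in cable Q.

Angles from the horizontal: cable P is 90° − 32° = 58°, cable Q is 90° − 19° = 71°.
Weight W = 237 × 10 = 2370 N acts straight down.
Horizontal: T_P cos 58° = T_Q cos 71°  →  T_P = 0.6144 T_Q.
Vertical: T_P sin 58° + T_Q sin 71° = 2370.
Substituting the horizontal relation into the vertical equation gives 1.467 T_Q = 2370, so T_Q = 1616 N.

T_Q ≈ 1620 N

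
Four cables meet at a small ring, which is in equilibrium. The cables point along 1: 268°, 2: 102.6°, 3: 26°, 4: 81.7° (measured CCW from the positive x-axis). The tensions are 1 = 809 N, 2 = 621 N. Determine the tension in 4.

T_4 ≈ 133 N

Resolve: ΣF_x = 809 cos 268° + 621 cos 102.6° + T_3 cos 26° + T_4 cos 81.7° = 0.
        ΣF_y = 809 sin 268° + 621 sin 102.6° + T_3 sin 26° + T_4 sin 81.7° = 0.
The known terms sum to (-163.7, -202.5) N, so 0.8988 T_3 + 0.1444 T_4 = 163.7 and 0.4384 T_3 + 0.9895 T_4 = 202.5.
Solving simultaneously: T_3 = 160.7 N, T_4 = 133.4 N.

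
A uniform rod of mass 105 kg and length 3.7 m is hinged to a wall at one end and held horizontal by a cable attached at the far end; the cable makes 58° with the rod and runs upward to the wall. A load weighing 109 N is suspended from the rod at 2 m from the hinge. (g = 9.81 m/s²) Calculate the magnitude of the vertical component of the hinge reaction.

Take torques about the hinge: T sin 58° · 3.7 = 105×9.81×1.85 + 109×2 = 2123.6 N·m.
So T = 2123.6 / (0.8480 × 3.7) = 676.78 N.
ΣF_y = 0: H_y = (105×9.81 + 109) − T sin 58° = 1139 − 573.94 = 565.11 N.

|H_y| ≈ 565 N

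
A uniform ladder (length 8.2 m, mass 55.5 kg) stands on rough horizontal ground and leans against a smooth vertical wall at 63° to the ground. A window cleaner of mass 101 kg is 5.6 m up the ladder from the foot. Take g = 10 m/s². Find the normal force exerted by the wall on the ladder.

Torques about the foot: N_wall · 8.2 sin 63° = 55.5×10×4.1 cos 63° + 101×10×5.6 cos 63° → N_wall = 492.84 N.

N_wall ≈ 493 N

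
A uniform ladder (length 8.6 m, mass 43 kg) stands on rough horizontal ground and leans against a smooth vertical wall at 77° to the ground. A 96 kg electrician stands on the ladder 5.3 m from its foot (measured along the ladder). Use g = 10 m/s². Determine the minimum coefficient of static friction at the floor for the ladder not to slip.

ΣF_y = 0: N_floor = 43×10 + 96×10 = 1390 N.
Torques about the foot: N_wall · 8.6 sin 77° = 43×10×4.3 cos 77° + 96×10×5.3 cos 77° → N_wall = 186.22 N.
ΣF_x = 0: f_floor = N_wall = 186.22 N.
μ_min = f_floor / N_floor = 186.22 / 1390 = 0.134.

μ_min ≈ 0.134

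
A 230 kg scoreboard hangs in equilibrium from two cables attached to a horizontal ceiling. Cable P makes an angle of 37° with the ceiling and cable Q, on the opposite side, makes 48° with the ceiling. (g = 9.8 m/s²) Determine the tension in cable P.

Weight W = 230 × 9.8 = 2254 N acts straight down.
Horizontal: T_P cos 37° = T_Q cos 48°  →  T_Q = 1.194 T_P.
Vertical: T_P sin 37° + T_Q sin 48° = 2254.
Substituting the horizontal relation into the vertical equation gives 1.489 T_P = 2254, so T_P = 1514 N.

T_P ≈ 1510 N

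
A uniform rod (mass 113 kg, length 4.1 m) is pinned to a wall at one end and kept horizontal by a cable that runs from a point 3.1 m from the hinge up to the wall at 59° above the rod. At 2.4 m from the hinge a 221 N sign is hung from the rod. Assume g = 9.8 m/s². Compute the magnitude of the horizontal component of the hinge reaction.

H_x ≈ 543 N

Take torques about the hinge: T sin 59° · 3.1 = 113×9.8×2.05 + 221×2.4 = 2800.6 N·m.
So T = 2800.6 / (0.8572 × 3.1) = 1053.9 N.
ΣF_x = 0: H_x = T cos 59° = 542.82 N.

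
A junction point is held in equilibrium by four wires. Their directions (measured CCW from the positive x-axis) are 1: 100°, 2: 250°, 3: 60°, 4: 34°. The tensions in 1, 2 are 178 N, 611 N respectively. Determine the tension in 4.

T_4 ≈ 19 N

Resolve: ΣF_x = 178 cos 100° + 611 cos 250° + T_3 cos 60° + T_4 cos 34° = 0.
        ΣF_y = 178 sin 100° + 611 sin 250° + T_3 sin 60° + T_4 sin 34° = 0.
The known terms sum to (-239.9, -398.9) N, so 0.5000 T_3 + 0.8290 T_4 = 239.9 and 0.8660 T_3 + 0.5592 T_4 = 398.9.
Solving simultaneously: T_3 = 448.3 N, T_4 = 18.97 N.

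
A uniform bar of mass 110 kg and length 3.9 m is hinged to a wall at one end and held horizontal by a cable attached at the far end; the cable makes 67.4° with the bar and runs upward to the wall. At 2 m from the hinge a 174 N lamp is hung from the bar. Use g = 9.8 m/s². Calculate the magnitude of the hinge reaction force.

|H| ≈ 676 N

Take torques about the hinge: T sin 67.4° · 3.9 = 110×9.8×1.95 + 174×2 = 2450.1 N·m.
So T = 2450.1 / (0.9232 × 3.9) = 680.49 N.
ΣF_x = 0: H_x = T cos 67.4° = 261.51 N.
ΣF_y = 0: H_y = (110×9.8 + 174) − T sin 67.4° = 1252 − 628.23 = 623.77 N.
|H| = √(H_x² + H_y²) = √((261.51)² + (623.77)²) = 676.37 N.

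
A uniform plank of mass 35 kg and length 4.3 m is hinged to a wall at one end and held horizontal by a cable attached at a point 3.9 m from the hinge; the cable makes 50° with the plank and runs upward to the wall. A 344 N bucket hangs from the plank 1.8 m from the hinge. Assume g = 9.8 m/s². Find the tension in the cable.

T ≈ 454 N

Take torques about the hinge: T sin 50° · 3.9 = 35×9.8×2.15 + 344×1.8 = 1356.7 N·m.
So T = 1356.7 / (0.7660 × 3.9) = 454.1 N.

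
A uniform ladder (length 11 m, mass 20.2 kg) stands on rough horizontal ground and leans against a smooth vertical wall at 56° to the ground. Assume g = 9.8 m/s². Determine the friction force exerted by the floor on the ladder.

Torques about the foot: N_wall · 11 sin 56° = 20.2×9.8×5.5 cos 56° → N_wall = 66.763 N.
ΣF_x = 0: f_floor = N_wall = 66.763 N.

f ≈ 66.8 N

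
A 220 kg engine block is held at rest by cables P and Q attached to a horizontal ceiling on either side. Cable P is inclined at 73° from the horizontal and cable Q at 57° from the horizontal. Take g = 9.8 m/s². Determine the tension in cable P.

T_P ≈ 1530 N

Weight W = 220 × 9.8 = 2156 N acts straight down.
Horizontal: T_P cos 73° = T_Q cos 57°  →  T_Q = 0.5368 T_P.
Vertical: T_P sin 73° + T_Q sin 57° = 2156.
Substituting the horizontal relation into the vertical equation gives 1.407 T_P = 2156, so T_P = 1533 N.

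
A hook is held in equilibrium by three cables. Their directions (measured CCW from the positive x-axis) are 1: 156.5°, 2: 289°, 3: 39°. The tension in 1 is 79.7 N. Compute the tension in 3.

T_3 ≈ 62.5 N

Resolve: ΣF_x = 79.7 cos 156.5° + T_2 cos 289° + T_3 cos 39° = 0.
        ΣF_y = 79.7 sin 156.5° + T_2 sin 289° + T_3 sin 39° = 0.
The known terms sum to (-73.09, 31.78) N, so 0.3256 T_2 + 0.7771 T_3 = 73.09 and -0.9455 T_2 + 0.6293 T_3 = -31.78.
Solving simultaneously: T_2 = 75.23 N, T_3 = 62.53 N.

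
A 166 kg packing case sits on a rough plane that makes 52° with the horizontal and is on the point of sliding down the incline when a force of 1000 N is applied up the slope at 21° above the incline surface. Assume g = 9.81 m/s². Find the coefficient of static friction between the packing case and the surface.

On the verge of sliding down the incline, friction is at its maximum μN and acts up the slope.
Perpendicular to incline: N = W cos 52° − P sin 21° = 1003 − 358.4 = 644.2 N.
Along incline: P cos 21° + μN = W sin 52° → μ = (W sin 52° − P cos 21°) / N = 0.5428.

μ ≈ 0.543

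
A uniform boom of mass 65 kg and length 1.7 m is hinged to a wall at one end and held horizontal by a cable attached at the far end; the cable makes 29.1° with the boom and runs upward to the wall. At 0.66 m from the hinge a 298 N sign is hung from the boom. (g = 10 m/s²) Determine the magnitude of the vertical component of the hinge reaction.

Take torques about the hinge: T sin 29.1° · 1.7 = 65×10×0.85 + 298×0.66 = 749.18 N·m.
So T = 749.18 / (0.4863 × 1.7) = 906.15 N.
ΣF_y = 0: H_y = (65×10 + 298) − T sin 29.1° = 948 − 440.69 = 507.31 N.

|H_y| ≈ 507 N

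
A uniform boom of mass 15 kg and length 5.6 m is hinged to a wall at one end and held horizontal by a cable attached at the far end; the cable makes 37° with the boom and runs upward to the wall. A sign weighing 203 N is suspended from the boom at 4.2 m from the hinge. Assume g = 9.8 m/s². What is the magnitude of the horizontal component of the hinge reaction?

Take torques about the hinge: T sin 37° · 5.6 = 15×9.8×2.8 + 203×4.2 = 1264.2 N·m.
So T = 1264.2 / (0.6018 × 5.6) = 375.12 N.
ΣF_x = 0: H_x = T cos 37° = 299.58 N.

H_x ≈ 300 N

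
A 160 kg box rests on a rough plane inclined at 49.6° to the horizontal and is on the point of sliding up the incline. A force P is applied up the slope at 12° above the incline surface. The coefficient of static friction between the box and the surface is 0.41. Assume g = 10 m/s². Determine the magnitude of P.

P ≈ 1550 N

On the verge of sliding up the incline, friction equals μN and acts down the slope.
Perpendicular: N + P sin 12° = W cos 49.6° = 1037 N.
Along incline: P cos 12° = W sin 49.6° + μN  with W sin 49.6° = 1218 N.
Solving the pair for P and N: P = 1546 N, N = 715.6 N (and f = μN = 293.4 N).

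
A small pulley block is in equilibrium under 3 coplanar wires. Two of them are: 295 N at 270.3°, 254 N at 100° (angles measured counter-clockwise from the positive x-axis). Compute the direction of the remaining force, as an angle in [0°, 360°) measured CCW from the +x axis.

θ ≈ 46.5°

Sum the known components: ΣF_x = -42.56 N, ΣF_y = -44.85 N.
For equilibrium the remaining force must supply (−ΣF_x, −ΣF_y) = (42.56, 44.85) N.
Magnitude = √((42.56)² + (44.85)²) = 61.83 N; direction = atan2(44.85, 42.56) = 46.5°.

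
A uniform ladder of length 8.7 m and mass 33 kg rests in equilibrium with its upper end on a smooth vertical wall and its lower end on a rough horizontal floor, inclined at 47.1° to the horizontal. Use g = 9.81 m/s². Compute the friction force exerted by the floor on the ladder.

f ≈ 150 N

Torques about the foot: N_wall · 8.7 sin 47.1° = 33×9.81×4.35 cos 47.1° → N_wall = 150.41 N.
ΣF_x = 0: f_floor = N_wall = 150.41 N.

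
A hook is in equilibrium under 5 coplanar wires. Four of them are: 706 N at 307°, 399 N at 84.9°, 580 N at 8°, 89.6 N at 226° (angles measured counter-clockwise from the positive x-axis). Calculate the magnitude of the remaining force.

Sum the known components: ΣF_x = 972.5 N, ΣF_y = -150.1 N.
For equilibrium the remaining force must supply (−ΣF_x, −ΣF_y) = (-972.5, 150.1) N.
Magnitude = √((-972.5)² + (150.1)²) = 984 N; direction = atan2(150.1, -972.5) = 171.2°.

F ≈ 984 N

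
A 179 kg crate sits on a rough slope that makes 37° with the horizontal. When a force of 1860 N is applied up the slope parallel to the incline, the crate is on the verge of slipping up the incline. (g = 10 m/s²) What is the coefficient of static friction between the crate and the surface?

On the verge of sliding up the incline, friction is at its maximum μN and acts down the slope.
Perpendicular to incline: N = W cos 37° − P sin 0° = 1430 − 0 = 1430 N.
Along incline: P cos 0° − μN = W sin 37° → μ = −(W sin 37° − P cos 0°) / N = 0.5475.

μ ≈ 0.548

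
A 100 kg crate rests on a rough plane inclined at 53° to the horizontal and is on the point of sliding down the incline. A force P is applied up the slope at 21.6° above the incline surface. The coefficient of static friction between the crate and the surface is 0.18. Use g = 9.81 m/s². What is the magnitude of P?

On the verge of sliding down the incline, friction equals μN and acts up the slope.
Perpendicular: N + P sin 21.6° = W cos 53° = 590.4 N.
Along incline: P cos 21.6° + μN = W sin 53° with W sin 53° = 783.5 N.
Solving the pair for P and N: P = 784.2 N, N = 301.7 N (and f = μN = 54.3 N).

P ≈ 784 N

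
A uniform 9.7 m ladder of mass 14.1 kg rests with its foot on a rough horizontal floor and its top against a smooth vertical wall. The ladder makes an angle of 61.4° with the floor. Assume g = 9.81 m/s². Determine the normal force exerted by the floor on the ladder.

N_floor ≈ 138 N

ΣF_y = 0: N_floor = 14.1×9.81 = 138.32 N.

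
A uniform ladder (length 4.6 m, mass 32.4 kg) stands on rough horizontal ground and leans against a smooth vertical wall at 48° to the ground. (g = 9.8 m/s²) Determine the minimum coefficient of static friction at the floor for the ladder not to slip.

μ_min ≈ 0.450

ΣF_y = 0: N_floor = 32.4×9.8 = 317.52 N.
Torques about the foot: N_wall · 4.6 sin 48° = 32.4×9.8×2.3 cos 48° → N_wall = 142.95 N.
ΣF_x = 0: f_floor = N_wall = 142.95 N.
μ_min = f_floor / N_floor = 142.95 / 317.52 = 0.4502.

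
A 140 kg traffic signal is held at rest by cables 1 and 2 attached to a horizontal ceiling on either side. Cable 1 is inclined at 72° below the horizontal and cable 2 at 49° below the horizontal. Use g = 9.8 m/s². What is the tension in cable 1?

T_1 ≈ 1050 N

Weight W = 140 × 9.8 = 1372 N acts straight down.
Horizontal: T_1 cos 72° = T_2 cos 49°  →  T_2 = 0.471 T_1.
Vertical: T_1 sin 72° + T_2 sin 49° = 1372.
Substituting the horizontal relation into the vertical equation gives 1.307 T_1 = 1372, so T_1 = 1050 N.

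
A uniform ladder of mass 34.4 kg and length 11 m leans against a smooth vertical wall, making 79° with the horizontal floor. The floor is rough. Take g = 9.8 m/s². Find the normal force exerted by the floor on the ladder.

N_floor ≈ 337 N

ΣF_y = 0: N_floor = 34.4×9.8 = 337.12 N.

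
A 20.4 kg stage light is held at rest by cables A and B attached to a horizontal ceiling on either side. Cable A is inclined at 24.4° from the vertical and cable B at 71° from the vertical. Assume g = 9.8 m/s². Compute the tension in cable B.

Angles from the horizontal: cable A is 90° − 24.4° = 65.6°, cable B is 90° − 71° = 19°.
Weight W = 20.4 × 9.8 = 199.9 N acts straight down.
Horizontal: T_A cos 65.6° = T_B cos 19°  →  T_A = 2.289 T_B.
Vertical: T_A sin 65.6° + T_B sin 19° = 199.9.
Substituting the horizontal relation into the vertical equation gives 2.41 T_B = 199.9, so T_B = 82.96 N.

T_B ≈ 83 N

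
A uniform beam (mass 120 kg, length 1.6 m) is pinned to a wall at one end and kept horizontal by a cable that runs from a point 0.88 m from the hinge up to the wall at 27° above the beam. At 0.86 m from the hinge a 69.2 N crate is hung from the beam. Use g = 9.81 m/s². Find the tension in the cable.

T ≈ 2510 N

Take torques about the hinge: T sin 27° · 0.88 = 120×9.81×0.8 + 69.2×0.86 = 1001.3 N·m.
So T = 1001.3 / (0.4540 × 0.88) = 2506.2 N.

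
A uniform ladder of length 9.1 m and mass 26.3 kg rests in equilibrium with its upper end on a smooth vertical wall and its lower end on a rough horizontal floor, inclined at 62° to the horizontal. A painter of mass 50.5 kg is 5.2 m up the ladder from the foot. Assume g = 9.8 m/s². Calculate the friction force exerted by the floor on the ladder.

Torques about the foot: N_wall · 9.1 sin 62° = 26.3×9.8×4.55 cos 62° + 50.5×9.8×5.2 cos 62° → N_wall = 218.89 N.
ΣF_x = 0: f_floor = N_wall = 218.89 N.

f ≈ 219 N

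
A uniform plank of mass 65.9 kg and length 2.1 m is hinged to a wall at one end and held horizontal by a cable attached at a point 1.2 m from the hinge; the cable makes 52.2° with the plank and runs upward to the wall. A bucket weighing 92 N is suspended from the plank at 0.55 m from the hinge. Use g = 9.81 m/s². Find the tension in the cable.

Take torques about the hinge: T sin 52.2° · 1.2 = 65.9×9.81×1.05 + 92×0.55 = 729.4 N·m.
So T = 729.4 / (0.7902 × 1.2) = 769.26 N.

T ≈ 769 N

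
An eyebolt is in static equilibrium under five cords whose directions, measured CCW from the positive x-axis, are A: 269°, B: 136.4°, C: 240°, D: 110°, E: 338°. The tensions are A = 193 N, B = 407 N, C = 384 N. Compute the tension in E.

Resolve: ΣF_x = 193 cos 269° + 407 cos 136.4° + 384 cos 240° + T_D cos 110° + T_E cos 338° = 0.
        ΣF_y = 193 sin 269° + 407 sin 136.4° + 384 sin 240° + T_D sin 110° + T_E sin 338° = 0.
The known terms sum to (-490.1, -244.8) N, so -0.3420 T_D + 0.9272 T_E = 490.1 and 0.9397 T_D − 0.3746 T_E = 244.8.
Solving simultaneously: T_D = 552.5 N, T_E = 732.4 N.

T_E ≈ 732 N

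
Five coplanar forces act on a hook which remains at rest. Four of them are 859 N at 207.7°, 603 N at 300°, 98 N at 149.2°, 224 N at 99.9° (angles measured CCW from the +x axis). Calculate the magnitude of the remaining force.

F ≈ 873 N

Sum the known components: ΣF_x = -581.7 N, ΣF_y = -650.7 N.
For equilibrium the remaining force must supply (−ΣF_x, −ΣF_y) = (581.7, 650.7) N.
Magnitude = √((581.7)² + (650.7)²) = 872.8 N; direction = atan2(650.7, 581.7) = 48.2°.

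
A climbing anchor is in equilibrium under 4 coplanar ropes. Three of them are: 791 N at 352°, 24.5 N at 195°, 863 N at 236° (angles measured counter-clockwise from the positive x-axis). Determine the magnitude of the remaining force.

F ≈ 877 N

Sum the known components: ΣF_x = 277.1 N, ΣF_y = -831.9 N.
For equilibrium the remaining force must supply (−ΣF_x, −ΣF_y) = (-277.1, 831.9) N.
Magnitude = √((-277.1)² + (831.9)²) = 876.8 N; direction = atan2(831.9, -277.1) = 108.4°.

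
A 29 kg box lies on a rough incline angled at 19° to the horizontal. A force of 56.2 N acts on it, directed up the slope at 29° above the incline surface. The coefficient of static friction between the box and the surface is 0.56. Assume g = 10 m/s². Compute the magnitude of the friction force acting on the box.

Axes along / perpendicular to the incline. W sin 19° = 94.41 N down-slope; W cos 19° = 274.2 N into the surface.
Perpendicular: N = W cos 19° − P sin 29° = 274.2 − 27.25 = 247 N.
Along incline: P cos 29° + f = W sin 19° (friction acts up-slope) → f = 94.41 − 49.15 = 45.26 N.
|f| = 45.26 N ≤ μN = 138.3 N, so the box is indeed static.

f ≈ 45.3 N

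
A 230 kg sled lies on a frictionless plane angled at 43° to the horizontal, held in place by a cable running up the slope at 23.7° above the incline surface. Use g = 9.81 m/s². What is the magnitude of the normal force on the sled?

Take axes along and perpendicular to the incline. Weight components: W sin 43° = 1539 N down-slope, W cos 43° = 1650 N into the surface.
Along incline: T cos 23.7° = W sin 43° → T = 1681 N.
Perpendicular: N = W cos 43° − T sin 23.7° = 974.7 N.

N ≈ 975 N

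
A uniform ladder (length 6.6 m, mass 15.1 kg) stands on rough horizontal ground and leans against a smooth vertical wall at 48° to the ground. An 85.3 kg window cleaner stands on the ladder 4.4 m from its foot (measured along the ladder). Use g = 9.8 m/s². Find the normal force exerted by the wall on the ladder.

Torques about the foot: N_wall · 6.6 sin 48° = 15.1×9.8×3.3 cos 48° + 85.3×9.8×4.4 cos 48° → N_wall = 568.41 N.

N_wall ≈ 568 N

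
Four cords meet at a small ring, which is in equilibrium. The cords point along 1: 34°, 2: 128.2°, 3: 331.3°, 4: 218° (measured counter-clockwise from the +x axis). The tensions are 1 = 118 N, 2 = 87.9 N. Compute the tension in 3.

T_3 ≈ 86.7 N

Resolve: ΣF_x = 118 cos 34° + 87.9 cos 128.2° + T_3 cos 331.3° + T_4 cos 218° = 0.
        ΣF_y = 118 sin 34° + 87.9 sin 128.2° + T_3 sin 331.3° + T_4 sin 218° = 0.
The known terms sum to (43.47, 135.1) N, so 0.8771 T_3 − 0.7880 T_4 = -43.47 and -0.4802 T_3 − 0.6157 T_4 = -135.1.
Solving simultaneously: T_3 = 86.74 N, T_4 = 151.7 N.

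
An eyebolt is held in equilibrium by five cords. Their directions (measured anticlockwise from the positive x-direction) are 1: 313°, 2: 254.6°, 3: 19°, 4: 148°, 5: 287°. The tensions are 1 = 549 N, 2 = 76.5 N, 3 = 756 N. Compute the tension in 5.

T_5 ≈ 567 N

Resolve: ΣF_x = 549 cos 313° + 76.5 cos 254.6° + 756 cos 19° + T_4 cos 148° + T_5 cos 287° = 0.
        ΣF_y = 549 sin 313° + 76.5 sin 254.6° + 756 sin 19° + T_4 sin 148° + T_5 sin 287° = 0.
The known terms sum to (1069, -229.1) N, so -0.8480 T_4 + 0.2924 T_5 = -1069 and 0.5299 T_4 − 0.9563 T_5 = 229.1.
Solving simultaneously: T_4 = 1456 N, T_5 = 567.2 N.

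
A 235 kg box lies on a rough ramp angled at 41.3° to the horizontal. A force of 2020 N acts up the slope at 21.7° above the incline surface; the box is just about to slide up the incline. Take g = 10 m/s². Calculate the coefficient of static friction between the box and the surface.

μ ≈ 0.320

On the verge of sliding up the incline, friction is at its maximum μN and acts down the slope.
Perpendicular to incline: N = W cos 41.3° − P sin 21.7° = 1765 − 746.9 = 1019 N.
Along incline: P cos 21.7° − μN = W sin 41.3° → μ = −(W sin 41.3° − P cos 21.7°) / N = 0.3199.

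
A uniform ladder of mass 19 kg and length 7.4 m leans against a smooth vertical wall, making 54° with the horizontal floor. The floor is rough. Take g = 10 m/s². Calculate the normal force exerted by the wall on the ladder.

Torques about the foot: N_wall · 7.4 sin 54° = 19×10×3.7 cos 54° → N_wall = 69.022 N.

N_wall ≈ 69 N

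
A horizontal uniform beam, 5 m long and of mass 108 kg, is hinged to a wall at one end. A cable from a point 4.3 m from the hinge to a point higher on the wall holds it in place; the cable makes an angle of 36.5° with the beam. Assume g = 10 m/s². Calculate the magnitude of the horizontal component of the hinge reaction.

Take torques about the hinge: T sin 36.5° · 4.3 = 108×10×2.5 = 2700 N·m.
So T = 2700 / (0.5948 × 4.3) = 1055.6 N.
ΣF_x = 0: H_x = T cos 36.5° = 848.57 N.

H_x ≈ 849 N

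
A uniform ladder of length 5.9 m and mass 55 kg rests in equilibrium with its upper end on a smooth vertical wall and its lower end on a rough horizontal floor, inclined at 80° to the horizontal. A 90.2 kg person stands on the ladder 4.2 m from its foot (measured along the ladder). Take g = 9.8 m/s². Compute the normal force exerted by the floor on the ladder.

ΣF_y = 0: N_floor = 55×9.8 + 90.2×9.8 = 1423 N.

N_floor ≈ 1420 N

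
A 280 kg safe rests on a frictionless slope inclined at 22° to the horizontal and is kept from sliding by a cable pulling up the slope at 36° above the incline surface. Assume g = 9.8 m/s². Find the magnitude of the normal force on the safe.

Take axes along and perpendicular to the incline. Weight components: W sin 22° = 1028 N down-slope, W cos 22° = 2544 N into the surface.
Along incline: T cos 36° = W sin 22° → T = 1271 N.
Perpendicular: N = W cos 22° − T sin 36° = 1797 N.

N ≈ 1800 N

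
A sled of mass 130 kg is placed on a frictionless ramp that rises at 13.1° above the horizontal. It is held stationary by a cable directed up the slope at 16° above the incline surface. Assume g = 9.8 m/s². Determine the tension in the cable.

T ≈ 300 N

Take axes along and perpendicular to the incline. Weight components: W sin 13.1° = 288.8 N down-slope, W cos 13.1° = 1241 N into the surface.
Along incline: T cos 16° = W sin 13.1° → T = 300.4 N.
Perpendicular: N = W cos 13.1° − T sin 16° = 1158 N.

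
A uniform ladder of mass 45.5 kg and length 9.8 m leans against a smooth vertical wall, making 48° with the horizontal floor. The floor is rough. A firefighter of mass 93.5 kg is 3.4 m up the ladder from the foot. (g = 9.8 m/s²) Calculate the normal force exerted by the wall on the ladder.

N_wall ≈ 487 N

Torques about the foot: N_wall · 9.8 sin 48° = 45.5×9.8×4.9 cos 48° + 93.5×9.8×3.4 cos 48° → N_wall = 486.98 N.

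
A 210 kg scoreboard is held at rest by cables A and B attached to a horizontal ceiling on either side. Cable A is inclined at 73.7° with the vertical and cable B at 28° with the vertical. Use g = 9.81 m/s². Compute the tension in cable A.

T_A ≈ 988 N

Angles from the horizontal: cable A is 90° − 73.7° = 16.3°, cable B is 90° − 28° = 62°.
Weight W = 210 × 9.81 = 2060 N acts straight down.
Horizontal: T_A cos 16.3° = T_B cos 62°  →  T_B = 2.044 T_A.
Vertical: T_A sin 16.3° + T_B sin 62° = 2060.
Substituting the horizontal relation into the vertical equation gives 2.086 T_A = 2060, so T_A = 987.7 N.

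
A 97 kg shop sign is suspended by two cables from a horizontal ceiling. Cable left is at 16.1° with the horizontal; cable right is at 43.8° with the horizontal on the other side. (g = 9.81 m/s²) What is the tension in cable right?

Weight W = 97 × 9.81 = 951.6 N acts straight down.
Horizontal: T_left cos 16.1° = T_right cos 43.8°  →  T_left = 0.7512 T_right.
Vertical: T_left sin 16.1° + T_right sin 43.8° = 951.6.
Substituting the horizontal relation into the vertical equation gives 0.9005 T_right = 951.6, so T_right = 1057 N.

T_right ≈ 1060 N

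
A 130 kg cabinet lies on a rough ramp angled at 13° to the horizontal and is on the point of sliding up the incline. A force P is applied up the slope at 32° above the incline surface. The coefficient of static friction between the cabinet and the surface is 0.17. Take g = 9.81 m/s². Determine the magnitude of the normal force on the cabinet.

On the verge of sliding up the incline, friction equals μN and acts down the slope.
Perpendicular: N + P sin 32° = W cos 13° = 1243 N.
Along incline: P cos 32° = W sin 13° + μN  with W sin 13° = 286.9 N.
Solving the pair for P and N: P = 531 N, N = 961.2 N (and f = μN = 163.4 N).

N ≈ 961 N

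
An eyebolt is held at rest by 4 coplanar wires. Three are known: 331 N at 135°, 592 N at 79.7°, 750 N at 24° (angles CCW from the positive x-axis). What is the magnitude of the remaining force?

F ≈ 1250 N

Sum the known components: ΣF_x = 557 N, ΣF_y = 1122 N.
For equilibrium the remaining force must supply (−ΣF_x, −ΣF_y) = (-557, -1122) N.
Magnitude = √((-557)² + (-1122)²) = 1252 N; direction = atan2(-1122, -557) = 243.6°.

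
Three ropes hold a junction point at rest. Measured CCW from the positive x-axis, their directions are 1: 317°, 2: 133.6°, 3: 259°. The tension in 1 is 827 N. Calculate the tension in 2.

Resolve: ΣF_x = 827 cos 317° + T_2 cos 133.6° + T_3 cos 259° = 0.
        ΣF_y = 827 sin 317° + T_2 sin 133.6° + T_3 sin 259° = 0.
The known terms sum to (604.8, -564) N, so -0.6896 T_2 − 0.1908 T_3 = -604.8 and 0.7242 T_2 − 0.9816 T_3 = 564.
Solving simultaneously: T_2 = 860.4 N, T_3 = 60.17 N.

T_2 ≈ 860 N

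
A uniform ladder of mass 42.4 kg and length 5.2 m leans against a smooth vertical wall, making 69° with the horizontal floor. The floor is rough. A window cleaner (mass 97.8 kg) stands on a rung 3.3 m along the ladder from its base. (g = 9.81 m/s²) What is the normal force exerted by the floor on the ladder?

ΣF_y = 0: N_floor = 42.4×9.81 + 97.8×9.81 = 1375.4 N.

N_floor ≈ 1380 N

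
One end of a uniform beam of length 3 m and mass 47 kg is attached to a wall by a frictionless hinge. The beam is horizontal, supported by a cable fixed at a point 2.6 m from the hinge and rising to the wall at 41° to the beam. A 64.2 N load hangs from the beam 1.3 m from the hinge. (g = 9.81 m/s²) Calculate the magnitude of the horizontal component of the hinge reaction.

H_x ≈ 343 N

Take torques about the hinge: T sin 41° · 2.6 = 47×9.81×1.5 + 64.2×1.3 = 775.07 N·m.
So T = 775.07 / (0.6561 × 2.6) = 454.38 N.
ΣF_x = 0: H_x = T cos 41° = 342.93 N.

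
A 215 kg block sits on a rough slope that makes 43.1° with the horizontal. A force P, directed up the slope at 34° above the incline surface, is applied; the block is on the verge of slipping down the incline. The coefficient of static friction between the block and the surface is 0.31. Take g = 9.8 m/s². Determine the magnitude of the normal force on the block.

N ≈ 717 N

On the verge of sliding down the incline, friction equals μN and acts up the slope.
Perpendicular: N + P sin 34° = W cos 43.1° = 1538 N.
Along incline: P cos 34° + μN = W sin 43.1° with W sin 43.1° = 1440 N.
Solving the pair for P and N: P = 1468 N, N = 717.4 N (and f = μN = 222.4 N).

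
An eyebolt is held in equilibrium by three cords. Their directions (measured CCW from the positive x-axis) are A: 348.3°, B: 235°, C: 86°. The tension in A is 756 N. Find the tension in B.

Resolve: ΣF_x = 756 cos 348.3° + T_B cos 235° + T_C cos 86° = 0.
        ΣF_y = 756 sin 348.3° + T_B sin 235° + T_C sin 86° = 0.
The known terms sum to (740.3, -153.3) N, so -0.5736 T_B + 0.0698 T_C = -740.3 and -0.8192 T_B + 0.9976 T_C = 153.3.
Solving simultaneously: T_B = 1455 N, T_C = 1348 N.

T_B ≈ 1450 N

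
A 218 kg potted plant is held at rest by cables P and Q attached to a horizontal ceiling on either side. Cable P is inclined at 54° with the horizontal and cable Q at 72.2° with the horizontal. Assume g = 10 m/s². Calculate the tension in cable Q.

Weight W = 218 × 10 = 2180 N acts straight down.
Horizontal: T_P cos 54° = T_Q cos 72.2°  →  T_P = 0.5201 T_Q.
Vertical: T_P sin 54° + T_Q sin 72.2° = 2180.
Substituting the horizontal relation into the vertical equation gives 1.373 T_Q = 2180, so T_Q = 1588 N.

T_Q ≈ 1590 N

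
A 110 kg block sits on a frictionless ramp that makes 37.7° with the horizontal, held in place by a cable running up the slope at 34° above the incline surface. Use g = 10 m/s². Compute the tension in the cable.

Take axes along and perpendicular to the incline. Weight components: W sin 37.7° = 672.7 N down-slope, W cos 37.7° = 870.3 N into the surface.
Along incline: T cos 34° = W sin 37.7° → T = 811.4 N.
Perpendicular: N = W cos 37.7° − T sin 34° = 416.6 N.

T ≈ 811 N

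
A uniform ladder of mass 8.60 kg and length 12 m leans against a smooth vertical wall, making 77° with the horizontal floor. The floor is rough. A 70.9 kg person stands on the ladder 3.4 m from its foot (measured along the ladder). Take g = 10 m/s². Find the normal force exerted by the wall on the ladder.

Torques about the foot: N_wall · 12 sin 77° = 8.60×10×6 cos 77° + 70.9×10×3.4 cos 77° → N_wall = 56.305 N.

N_wall ≈ 56.3 N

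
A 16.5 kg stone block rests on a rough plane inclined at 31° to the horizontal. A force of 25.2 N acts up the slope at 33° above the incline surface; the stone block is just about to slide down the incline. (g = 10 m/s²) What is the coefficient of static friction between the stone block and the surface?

On the verge of sliding down the incline, friction is at its maximum μN and acts up the slope.
Perpendicular to incline: N = W cos 31° − P sin 33° = 141.4 − 13.72 = 127.7 N.
Along incline: P cos 33° + μN = W sin 31° → μ = (W sin 31° − P cos 33°) / N = 0.4999.

μ ≈ 0.500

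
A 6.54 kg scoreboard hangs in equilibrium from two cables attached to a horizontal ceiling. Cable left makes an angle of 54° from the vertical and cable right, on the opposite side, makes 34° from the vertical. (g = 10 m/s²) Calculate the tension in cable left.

T_left ≈ 36.6 N

Angles from the horizontal: cable left is 90° − 54° = 36°, cable right is 90° − 34° = 56°.
Weight W = 6.54 × 10 = 65.4 N acts straight down.
Horizontal: T_left cos 36° = T_right cos 56°  →  T_right = 1.447 T_left.
Vertical: T_left sin 36° + T_right sin 56° = 65.4.
Substituting the horizontal relation into the vertical equation gives 1.787 T_left = 65.4, so T_left = 36.59 N.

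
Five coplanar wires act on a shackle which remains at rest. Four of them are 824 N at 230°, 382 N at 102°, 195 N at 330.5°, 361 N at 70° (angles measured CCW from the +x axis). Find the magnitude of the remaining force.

Sum the known components: ΣF_x = -315.9 N, ΣF_y = -14.36 N.
For equilibrium the remaining force must supply (−ΣF_x, −ΣF_y) = (315.9, 14.36) N.
Magnitude = √((315.9)² + (14.36)²) = 316.2 N; direction = atan2(14.36, 315.9) = 2.6°.

F ≈ 316 N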